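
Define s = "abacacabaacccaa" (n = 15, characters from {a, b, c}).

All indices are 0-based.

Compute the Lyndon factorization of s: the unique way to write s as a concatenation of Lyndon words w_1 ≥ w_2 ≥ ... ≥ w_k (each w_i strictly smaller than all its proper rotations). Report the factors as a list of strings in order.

["abacac", "ab", "aaccc", "a", "a"]

emit factor 1: 'abacac' (i=0, period=6)
emit factor 2: 'ab' (i=6, period=2)
emit factor 3: 'aaccc' (i=8, period=5)
emit factor 4: 'a' (i=13, period=1)
emit factor 5: 'a' (i=14, period=1)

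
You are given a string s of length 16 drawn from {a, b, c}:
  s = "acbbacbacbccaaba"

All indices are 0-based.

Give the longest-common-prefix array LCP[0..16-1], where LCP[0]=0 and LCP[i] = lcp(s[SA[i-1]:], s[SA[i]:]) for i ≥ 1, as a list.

[0, 1, 1, 1, 3, 3, 0, 2, 4, 1, 1, 0, 1, 2, 2, 1]

sorted suffixes:
  #0 SA[0]=15  'a'
  #1 SA[1]=12  'aaba'
  #2 SA[2]=13  'aba'
  #3 SA[3]=4  'acbacbccaaba'
  #4 SA[4]=0  'acbbacbacbccaaba'
  #5 SA[5]=7  'acbccaaba'
  #6 SA[6]=14  'ba'
  #7 SA[7]=3  'bacbacbccaaba'
  #8 SA[8]=6  'bacbccaaba'
  #9 SA[9]=2  'bbacbacbccaaba'
  #10 SA[10]=9  'bccaaba'
  #11 SA[11]=11  'caaba'
  #12 SA[12]=5  'cbacbccaaba'
  #13 SA[13]=1  'cbbacbacbccaaba'
  #14 SA[14]=8  'cbccaaba'
  #15 SA[15]=10  'ccaaba'

SA = [15, 12, 13, 4, 0, 7, 14, 3, 6, 2, 9, 11, 5, 1, 8, 10]
rank  pair      lcp
   1  s[15:],s[12:]  1  'a'
   2  s[12:],s[13:]  1  'a'
   3  s[13:],s[4:]  1  'a'
   4  s[4:],s[0:]  3  'acb'
   5  s[0:],s[7:]  3  'acb'
   6  s[7:],s[14:]  0  ''
   7  s[14:],s[3:]  2  'ba'
   8  s[3:],s[6:]  4  'bacb'
   9  s[6:],s[2:]  1  'b'
  10  s[2:],s[9:]  1  'b'
  11  s[9:],s[11:]  0  ''
  12  s[11:],s[5:]  1  'c'
  13  s[5:],s[1:]  2  'cb'
  14  s[1:],s[8:]  2  'cb'
  15  s[8:],s[10:]  1  'c'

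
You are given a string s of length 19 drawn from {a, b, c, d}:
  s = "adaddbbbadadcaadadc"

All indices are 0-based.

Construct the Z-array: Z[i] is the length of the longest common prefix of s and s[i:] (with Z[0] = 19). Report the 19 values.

[19, 0, 2, 0, 0, 0, 0, 0, 4, 0, 2, 0, 0, 1, 4, 0, 2, 0, 0]

Z[0]=19
i=1: fresh scan; Z[1]=0
i=2: fresh scan; Z[2]=2 extend→box=[2,4)
i=3: min(r-i=1, Z[1]=0)=0; Z[3]=0
i=4: fresh scan; Z[4]=0
i=5: fresh scan; Z[5]=0
i=6: fresh scan; Z[6]=0
i=7: fresh scan; Z[7]=0
i=8: fresh scan; Z[8]=4 extend→box=[8,12)
i=9: min(r-i=3, Z[1]=0)=0; Z[9]=0
i=10: min(r-i=2, Z[2]=2)=2; Z[10]=2
i=11: min(r-i=1, Z[3]=0)=0; Z[11]=0
i=12: fresh scan; Z[12]=0
i=13: fresh scan; Z[13]=1 extend→box=[13,14)
i=14: fresh scan; Z[14]=4 extend→box=[14,18)
i=15: min(r-i=3, Z[1]=0)=0; Z[15]=0
i=16: min(r-i=2, Z[2]=2)=2; Z[16]=2
i=17: min(r-i=1, Z[3]=0)=0; Z[17]=0
i=18: fresh scan; Z[18]=0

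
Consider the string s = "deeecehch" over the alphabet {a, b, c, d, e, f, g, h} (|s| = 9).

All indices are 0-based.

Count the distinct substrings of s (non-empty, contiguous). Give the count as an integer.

39

sorted suffixes:
  #0 SA[0]=4  'cehch'
  #1 SA[1]=7  'ch'
  #2 SA[2]=0  'deeecehch'
  #3 SA[3]=3  'ecehch'
  #4 SA[4]=2  'eecehch'
  #5 SA[5]=1  'eeecehch'
  #6 SA[6]=5  'ehch'
  #7 SA[7]=8  'h'
  #8 SA[8]=6  'hch'

SA = [4, 7, 0, 3, 2, 1, 5, 8, 6]
i: (SA[i-1],SA[i]) lcp shared
  1: (4,7) 1 'c'
  2: (7,0) 0 ''
  3: (0,3) 0 ''
  4: (3,2) 1 'e'
  5: (2,1) 2 'ee'
  6: (1,5) 1 'e'
  7: (5,8) 0 ''
  8: (8,6) 1 'h'

n(n+1)/2 = 9·10/2 = 45
Σ LCP = 0 + 1 + 0 + 0 + 1 + 2 + 1 + 0 + 1 = 6
distinct = 45 − 6 = 39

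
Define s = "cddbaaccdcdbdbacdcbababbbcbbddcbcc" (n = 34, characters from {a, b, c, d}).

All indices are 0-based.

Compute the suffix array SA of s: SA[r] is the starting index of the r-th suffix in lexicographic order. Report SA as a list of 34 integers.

sorted suffixes:
  #0 SA[0]=4  'aaccdcdbdbacdcbababbbcbbddcbcc'
  #1 SA[1]=19  'ababbbcbbddcbcc'
  #2 SA[2]=21  'abbbcbbddcbcc'
  #3 SA[3]=5  'accdcdbdbacdcbababbbcbbddcbcc'
  #4 SA[4]=14  'acdcbababbbcbbddcbcc'
  #5 SA[5]=3  'baaccdcdbdbacdcbababbbcbbddcbcc'
  #6 SA[6]=18  'bababbbcbbddcbcc'
  #7 SA[7]=20  'babbbcbbddcbcc'
  #8 SA[8]=13  'bacdcbababbbcbbddcbcc'
  #9 SA[9]=22  'bbbcbbddcbcc'
  #10 SA[10]=23  'bbcbbddcbcc'
  #11 SA[11]=26  'bbddcbcc'
  #12 SA[12]=24  'bcbbddcbcc'
  #13 SA[13]=31  'bcc'
  #14 SA[14]=11  'bdbacdcbababbbcbbddcbcc'
  #15 SA[15]=27  'bddcbcc'
  #16 SA[16]=33  'c'
  #17 SA[17]=17  'cbababbbcbbddcbcc'
  #18 SA[18]=25  'cbbddcbcc'
  #19 SA[19]=30  'cbcc'
  #20 SA[20]=32  'cc'
  #21 SA[21]=6  'ccdcdbdbacdcbababbbcbbddcbcc'
  #22 SA[22]=9  'cdbdbacdcbababbbcbbddcbcc'
  #23 SA[23]=15  'cdcbababbbcbbddcbcc'
  #24 SA[24]=7  'cdcdbdbacdcbababbbcbbddcbcc'
  #25 SA[25]=0  'cddbaaccdcdbdbacdcbababbbcbbddcbcc'
  #26 SA[26]=2  'dbaaccdcdbdbacdcbababbbcbbddcbcc'
  #27 SA[27]=12  'dbacdcbababbbcbbddcbcc'
  #28 SA[28]=10  'dbdbacdcbababbbcbbddcbcc'
  #29 SA[29]=16  'dcbababbbcbbddcbcc'
  #30 SA[30]=29  'dcbcc'
  #31 SA[31]=8  'dcdbdbacdcbababbbcbbddcbcc'
  #32 SA[32]=1  'ddbaaccdcdbdbacdcbababbbcbbddcbcc'
  #33 SA[33]=28  'ddcbcc'

[4, 19, 21, 5, 14, 3, 18, 20, 13, 22, 23, 26, 24, 31, 11, 27, 33, 17, 25, 30, 32, 6, 9, 15, 7, 0, 2, 12, 10, 16, 29, 8, 1, 28]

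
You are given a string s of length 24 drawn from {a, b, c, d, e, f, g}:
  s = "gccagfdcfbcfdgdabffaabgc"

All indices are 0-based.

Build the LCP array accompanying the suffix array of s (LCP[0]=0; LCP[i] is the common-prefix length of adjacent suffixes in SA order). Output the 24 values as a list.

rank→(start, suffix):
  0 → (19, 'aabgc')
  1 → (15, 'abffaabgc')
  2 → (20, 'abgc')
  3 → (3, 'agfdcfbcfdgdabffaabgc')
  4 → (9, 'bcfdgdabffaabgc')
  5 → (16, 'bffaabgc')
  6 → (21, 'bgc')
  7 → (23, 'c')
  8 → (2, 'cagfdcfbcfdgdabffaabgc')
  9 → (1, 'ccagfdcfbcfdgdabffaabgc')
  10 → (7, 'cfbcfdgdabffaabgc')
  11 → (10, 'cfdgdabffaabgc')
  12 → (14, 'dabffaabgc')
  13 → (6, 'dcfbcfdgdabffaabgc')
  14 → (12, 'dgdabffaabgc')
  15 → (18, 'faabgc')
  16 → (8, 'fbcfdgdabffaabgc')
  17 → (5, 'fdcfbcfdgdabffaabgc')
  18 → (11, 'fdgdabffaabgc')
  19 → (17, 'ffaabgc')
  20 → (22, 'gc')
  21 → (0, 'gccagfdcfbcfdgdabffaabgc')
  22 → (13, 'gdabffaabgc')
  23 → (4, 'gfdcfbcfdgdabffaabgc')

SA = [19, 15, 20, 3, 9, 16, 21, 23, 2, 1, 7, 10, 14, 6, 12, 18, 8, 5, 11, 17, 22, 0, 13, 4]
[i] adj suffixes → lcp
  [1] 19/15 → 1 ('a')
  [2] 15/20 → 2 ('ab')
  [3] 20/3 → 1 ('a')
  [4] 3/9 → 0 ('')
  [5] 9/16 → 1 ('b')
  [6] 16/21 → 1 ('b')
  [7] 21/23 → 0 ('')
  [8] 23/2 → 1 ('c')
  [9] 2/1 → 1 ('c')
  [10] 1/7 → 1 ('c')
  [11] 7/10 → 2 ('cf')
  [12] 10/14 → 0 ('')
  [13] 14/6 → 1 ('d')
  [14] 6/12 → 1 ('d')
  [15] 12/18 → 0 ('')
  [16] 18/8 → 1 ('f')
  [17] 8/5 → 1 ('f')
  [18] 5/11 → 2 ('fd')
  [19] 11/17 → 1 ('f')
  [20] 17/22 → 0 ('')
  [21] 22/0 → 2 ('gc')
  [22] 0/13 → 1 ('g')
  [23] 13/4 → 1 ('g')

[0, 1, 2, 1, 0, 1, 1, 0, 1, 1, 1, 2, 0, 1, 1, 0, 1, 1, 2, 1, 0, 2, 1, 1]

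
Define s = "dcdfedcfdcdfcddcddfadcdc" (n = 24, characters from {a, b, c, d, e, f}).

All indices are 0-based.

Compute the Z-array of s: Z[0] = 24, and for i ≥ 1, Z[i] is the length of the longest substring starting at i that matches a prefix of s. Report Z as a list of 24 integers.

Z[0]=24
i=1: i≥r, start 0; Z[1]=0
i=2: i≥r, start 0; Z[2]=1 grow→box=[2,3)
i=3: i≥r, start 0; Z[3]=0
i=4: i≥r, start 0; Z[4]=0
i=5: i≥r, start 0; Z[5]=2 grow→box=[5,7)
i=6: min(r-i=1, Z[1]=0)=0; Z[6]=0
i=7: i≥r, start 0; Z[7]=0
i=8: i≥r, start 0; Z[8]=4 grow→box=[8,12)
i=9: min(r-i=3, Z[1]=0)=0; Z[9]=0
i=10: min(r-i=2, Z[2]=1)=1; Z[10]=1
i=11: min(r-i=1, Z[3]=0)=0; Z[11]=0
i=12: i≥r, start 0; Z[12]=0
i=13: i≥r, start 0; Z[13]=1 grow→box=[13,14)
i=14: i≥r, start 0; Z[14]=3 grow→box=[14,17)
i=15: min(r-i=2, Z[1]=0)=0; Z[15]=0
i=16: min(r-i=1, Z[2]=1)=1; Z[16]=1
i=17: i≥r, start 0; Z[17]=1 grow→box=[17,18)
i=18: i≥r, start 0; Z[18]=0
i=19: i≥r, start 0; Z[19]=0
i=20: i≥r, start 0; Z[20]=3 grow→box=[20,23)
i=21: min(r-i=2, Z[1]=0)=0; Z[21]=0
i=22: min(r-i=1, Z[2]=1)=1; Z[22]=2 grow→box=[22,24)
i=23: min(r-i=1, Z[1]=0)=0; Z[23]=0

[24, 0, 1, 0, 0, 2, 0, 0, 4, 0, 1, 0, 0, 1, 3, 0, 1, 1, 0, 0, 3, 0, 2, 0]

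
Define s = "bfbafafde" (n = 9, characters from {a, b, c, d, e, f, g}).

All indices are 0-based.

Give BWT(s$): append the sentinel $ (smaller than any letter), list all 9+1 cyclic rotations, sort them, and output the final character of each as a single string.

rank  rotation    last
    0  $bfbafafde  e
    1  afafde$bfb  b
    2  afde$bfbaf  f
    3  bafafde$bf  f
    4  bfbafafde$  $
    5  de$bfbafaf  f
    6  e$bfbafafd  d
    7  fafde$bfba  a
    8  fbafafde$b  b
    9  fde$bfbafa  a

ebff$fdaba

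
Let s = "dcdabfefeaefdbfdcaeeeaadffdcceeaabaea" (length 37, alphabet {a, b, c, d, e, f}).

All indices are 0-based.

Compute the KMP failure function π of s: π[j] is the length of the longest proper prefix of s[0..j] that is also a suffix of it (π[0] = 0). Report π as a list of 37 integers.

[0, 0, 1, 0, 0, 0, 0, 0, 0, 0, 0, 0, 1, 0, 0, 1, 2, 0, 0, 0, 0, 0, 0, 1, 0, 0, 1, 2, 0, 0, 0, 0, 0, 0, 0, 0, 0]

π[0] = 0
j=1 s[j]='c': π[1]=0 (border '')
j=2 s[j]='d': π[2]=1 (border 'd')
j=3 s[j]='a': k: 1→0; π[3]=0 (border '')
j=4 s[j]='b': π[4]=0 (border '')
j=5 s[j]='f': π[5]=0 (border '')
j=6 s[j]='e': π[6]=0 (border '')
j=7 s[j]='f': π[7]=0 (border '')
j=8 s[j]='e': π[8]=0 (border '')
j=9 s[j]='a': π[9]=0 (border '')
j=10 s[j]='e': π[10]=0 (border '')
j=11 s[j]='f': π[11]=0 (border '')
j=12 s[j]='d': π[12]=1 (border 'd')
j=13 s[j]='b': k: 1→0; π[13]=0 (border '')
j=14 s[j]='f': π[14]=0 (border '')
j=15 s[j]='d': π[15]=1 (border 'd')
j=16 s[j]='c': π[16]=2 (border 'dc')
j=17 s[j]='a': k: 2→0; π[17]=0 (border '')
j=18 s[j]='e': π[18]=0 (border '')
j=19 s[j]='e': π[19]=0 (border '')
j=20 s[j]='e': π[20]=0 (border '')
j=21 s[j]='a': π[21]=0 (border '')
j=22 s[j]='a': π[22]=0 (border '')
j=23 s[j]='d': π[23]=1 (border 'd')
j=24 s[j]='f': k: 1→0; π[24]=0 (border '')
j=25 s[j]='f': π[25]=0 (border '')
j=26 s[j]='d': π[26]=1 (border 'd')
j=27 s[j]='c': π[27]=2 (border 'dc')
j=28 s[j]='c': k: 2→0; π[28]=0 (border '')
j=29 s[j]='e': π[29]=0 (border '')
j=30 s[j]='e': π[30]=0 (border '')
j=31 s[j]='a': π[31]=0 (border '')
j=32 s[j]='a': π[32]=0 (border '')
j=33 s[j]='b': π[33]=0 (border '')
j=34 s[j]='a': π[34]=0 (border '')
j=35 s[j]='e': π[35]=0 (border '')
j=36 s[j]='a': π[36]=0 (border '')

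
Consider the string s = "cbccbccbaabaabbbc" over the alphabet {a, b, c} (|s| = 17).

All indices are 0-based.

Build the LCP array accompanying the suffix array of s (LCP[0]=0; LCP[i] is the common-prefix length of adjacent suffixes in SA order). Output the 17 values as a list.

[0, 3, 1, 2, 0, 4, 1, 2, 1, 2, 4, 0, 1, 2, 5, 1, 3]

rank | idx | suffix
   0 |   8 | aabaabbbc
   1 |  11 | aabbbc
   2 |   9 | abaabbbc
   3 |  12 | abbbc
   4 |   7 | baabaabbbc
   5 |  10 | baabbbc
   6 |  13 | bbbc
   7 |  14 | bbc
   8 |  15 | bc
   9 |   4 | bccbaabaabbbc
  10 |   1 | bccbccbaabaabbbc
  11 |  16 | c
  12 |   6 | cbaabaabbbc
  13 |   3 | cbccbaabaabbbc
  14 |   0 | cbccbccbaabaabbbc
  15 |   5 | ccbaabaabbbc
  16 |   2 | ccbccbaabaabbbc

SA = [8, 11, 9, 12, 7, 10, 13, 14, 15, 4, 1, 16, 6, 3, 0, 5, 2]
[i] adj suffixes → lcp
  [1] 8/11 → 3 ('aab')
  [2] 11/9 → 1 ('a')
  [3] 9/12 → 2 ('ab')
  [4] 12/7 → 0 ('')
  [5] 7/10 → 4 ('baab')
  [6] 10/13 → 1 ('b')
  [7] 13/14 → 2 ('bb')
  [8] 14/15 → 1 ('b')
  [9] 15/4 → 2 ('bc')
  [10] 4/1 → 4 ('bccb')
  [11] 1/16 → 0 ('')
  [12] 16/6 → 1 ('c')
  [13] 6/3 → 2 ('cb')
  [14] 3/0 → 5 ('cbccb')
  [15] 0/5 → 1 ('c')
  [16] 5/2 → 3 ('ccb')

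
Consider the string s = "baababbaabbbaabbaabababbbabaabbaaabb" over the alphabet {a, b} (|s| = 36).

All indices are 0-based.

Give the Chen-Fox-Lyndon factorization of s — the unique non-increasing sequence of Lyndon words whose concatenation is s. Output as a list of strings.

["b", "aababbaabbbaabb", "aabababbbabaabb", "aaabb"]

emit factor 1: 'b' (i=0, period=1)
emit factor 2: 'aababbaabbbaabb' (i=1, period=15)
emit factor 3: 'aabababbbabaabb' (i=16, period=15)
emit factor 4: 'aaabb' (i=31, period=5)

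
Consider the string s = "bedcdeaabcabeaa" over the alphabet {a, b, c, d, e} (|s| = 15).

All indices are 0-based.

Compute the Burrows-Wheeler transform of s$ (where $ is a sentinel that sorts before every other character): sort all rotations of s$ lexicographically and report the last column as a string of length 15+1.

rank  rotation          last
    0  $bedcdeaabcabeaa  a
    1  a$bedcdeaabcabea  a
    2  aa$bedcdeaabcabe  e
    3  aabcabeaa$bedcde  e
    4  abcabeaa$bedcdea  a
    5  abeaa$bedcdeaabc  c
    6  bcabeaa$bedcdeaa  a
    7  beaa$bedcdeaabca  a
    8  bedcdeaabcabeaa$  $
    9  cabeaa$bedcdeaab  b
   10  cdeaabcabeaa$bed  d
   11  dcdeaabcabeaa$be  e
   12  deaabcabeaa$bedc  c
   13  eaa$bedcdeaabcab  b
   14  eaabcabeaa$bedcd  d
   15  edcdeaabcabeaa$b  b

aaeeacaa$bdecbdb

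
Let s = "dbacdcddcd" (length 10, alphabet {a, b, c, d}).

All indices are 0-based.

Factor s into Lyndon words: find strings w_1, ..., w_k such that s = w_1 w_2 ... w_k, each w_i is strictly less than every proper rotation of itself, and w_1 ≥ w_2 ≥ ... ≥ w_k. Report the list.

["d", "b", "acdcddcd"]

emit factor 1: 'd' (i=0, period=1)
emit factor 2: 'b' (i=1, period=1)
emit factor 3: 'acdcddcd' (i=2, period=8)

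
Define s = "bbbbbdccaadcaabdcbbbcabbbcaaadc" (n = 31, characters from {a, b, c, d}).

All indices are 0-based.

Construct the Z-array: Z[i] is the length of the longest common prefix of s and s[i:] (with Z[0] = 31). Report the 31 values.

[31, 4, 3, 2, 1, 0, 0, 0, 0, 0, 0, 0, 0, 0, 1, 0, 0, 3, 2, 1, 0, 0, 3, 2, 1, 0, 0, 0, 0, 0, 0]

Z[0]=31
i=1: fresh scan; Z[1]=4 scan→box=[1,5)
i=2: min(r-i=3, Z[1]=4)=3; Z[2]=3
i=3: min(r-i=2, Z[2]=3)=2; Z[3]=2
i=4: min(r-i=1, Z[3]=2)=1; Z[4]=1
i=5: fresh scan; Z[5]=0
i=6: fresh scan; Z[6]=0
i=7: fresh scan; Z[7]=0
i=8: fresh scan; Z[8]=0
i=9: fresh scan; Z[9]=0
i=10: fresh scan; Z[10]=0
i=11: fresh scan; Z[11]=0
i=12: fresh scan; Z[12]=0
i=13: fresh scan; Z[13]=0
i=14: fresh scan; Z[14]=1 scan→box=[14,15)
i=15: fresh scan; Z[15]=0
i=16: fresh scan; Z[16]=0
i=17: fresh scan; Z[17]=3 scan→box=[17,20)
i=18: min(r-i=2, Z[1]=4)=2; Z[18]=2
i=19: min(r-i=1, Z[2]=3)=1; Z[19]=1
i=20: fresh scan; Z[20]=0
i=21: fresh scan; Z[21]=0
i=22: fresh scan; Z[22]=3 scan→box=[22,25)
i=23: min(r-i=2, Z[1]=4)=2; Z[23]=2
i=24: min(r-i=1, Z[2]=3)=1; Z[24]=1
i=25: fresh scan; Z[25]=0
i=26: fresh scan; Z[26]=0
i=27: fresh scan; Z[27]=0
i=28: fresh scan; Z[28]=0
i=29: fresh scan; Z[29]=0
i=30: fresh scan; Z[30]=0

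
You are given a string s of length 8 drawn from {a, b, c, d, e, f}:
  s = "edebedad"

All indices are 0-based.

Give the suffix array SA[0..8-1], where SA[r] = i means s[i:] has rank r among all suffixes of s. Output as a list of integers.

[6, 3, 7, 5, 1, 2, 4, 0]

rank→(start, suffix):
  0 → (6, 'ad')
  1 → (3, 'bedad')
  2 → (7, 'd')
  3 → (5, 'dad')
  4 → (1, 'debedad')
  5 → (2, 'ebedad')
  6 → (4, 'edad')
  7 → (0, 'edebedad')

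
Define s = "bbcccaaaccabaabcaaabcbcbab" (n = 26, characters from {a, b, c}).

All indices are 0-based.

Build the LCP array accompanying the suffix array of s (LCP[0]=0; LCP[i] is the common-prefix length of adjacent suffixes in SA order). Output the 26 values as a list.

rank→(start, suffix):
  0 → (16, 'aaabcbcbab')
  1 → (5, 'aaaccabaabcaaabcbcbab')
  2 → (12, 'aabcaaabcbcbab')
  3 → (17, 'aabcbcbab')
  4 → (6, 'aaccabaabcaaabcbcbab')
  5 → (24, 'ab')
  6 → (10, 'abaabcaaabcbcbab')
  7 → (13, 'abcaaabcbcbab')
  8 → (18, 'abcbcbab')
  9 → (7, 'accabaabcaaabcbcbab')
  10 → (25, 'b')
  11 → (11, 'baabcaaabcbcbab')
  12 → (23, 'bab')
  13 → (0, 'bbcccaaaccabaabcaaabcbcbab')
  14 → (14, 'bcaaabcbcbab')
  15 → (21, 'bcbab')
  16 → (19, 'bcbcbab')
  17 → (1, 'bcccaaaccabaabcaaabcbcbab')
  18 → (15, 'caaabcbcbab')
  19 → (4, 'caaaccabaabcaaabcbcbab')
  20 → (9, 'cabaabcaaabcbcbab')
  21 → (22, 'cbab')
  22 → (20, 'cbcbab')
  23 → (3, 'ccaaaccabaabcaaabcbcbab')
  24 → (8, 'ccabaabcaaabcbcbab')
  25 → (2, 'cccaaaccabaabcaaabcbcbab')

SA = [16, 5, 12, 17, 6, 24, 10, 13, 18, 7, 25, 11, 23, 0, 14, 21, 19, 1, 15, 4, 9, 22, 20, 3, 8, 2]
rank  pair      lcp
   1  s[16:],s[5:]  3  'aaa'
   2  s[5:],s[12:]  2  'aa'
   3  s[12:],s[17:]  4  'aabc'
   4  s[17:],s[6:]  2  'aa'
   5  s[6:],s[24:]  1  'a'
   6  s[24:],s[10:]  2  'ab'
   7  s[10:],s[13:]  2  'ab'
   8  s[13:],s[18:]  3  'abc'
   9  s[18:],s[7:]  1  'a'
  10  s[7:],s[25:]  0  ''
  11  s[25:],s[11:]  1  'b'
  12  s[11:],s[23:]  2  'ba'
  13  s[23:],s[0:]  1  'b'
  14  s[0:],s[14:]  1  'b'
  15  s[14:],s[21:]  2  'bc'
  16  s[21:],s[19:]  3  'bcb'
  17  s[19:],s[1:]  2  'bc'
  18  s[1:],s[15:]  0  ''
  19  s[15:],s[4:]  4  'caaa'
  20  s[4:],s[9:]  2  'ca'
  21  s[9:],s[22:]  1  'c'
  22  s[22:],s[20:]  2  'cb'
  23  s[20:],s[3:]  1  'c'
  24  s[3:],s[8:]  3  'cca'
  25  s[8:],s[2:]  2  'cc'

[0, 3, 2, 4, 2, 1, 2, 2, 3, 1, 0, 1, 2, 1, 1, 2, 3, 2, 0, 4, 2, 1, 2, 1, 3, 2]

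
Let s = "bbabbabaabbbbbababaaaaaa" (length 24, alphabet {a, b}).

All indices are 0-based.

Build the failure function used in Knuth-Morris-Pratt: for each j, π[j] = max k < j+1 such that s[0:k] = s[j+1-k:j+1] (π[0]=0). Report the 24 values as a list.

π[0] = 0
j=1 s[j]='b': π[1]=1 (border 'b')
j=2 s[j]='a': k: 1→0; π[2]=0 (border '')
j=3 s[j]='b': π[3]=1 (border 'b')
j=4 s[j]='b': π[4]=2 (border 'bb')
j=5 s[j]='a': π[5]=3 (border 'bba')
j=6 s[j]='b': π[6]=4 (border 'bbab')
j=7 s[j]='a': k: 4→1→0; π[7]=0 (border '')
j=8 s[j]='a': π[8]=0 (border '')
j=9 s[j]='b': π[9]=1 (border 'b')
j=10 s[j]='b': π[10]=2 (border 'bb')
j=11 s[j]='b': k: 2→1; π[11]=2 (border 'bb')
j=12 s[j]='b': k: 2→1; π[12]=2 (border 'bb')
j=13 s[j]='b': k: 2→1; π[13]=2 (border 'bb')
j=14 s[j]='a': π[14]=3 (border 'bba')
j=15 s[j]='b': π[15]=4 (border 'bbab')
j=16 s[j]='a': k: 4→1→0; π[16]=0 (border '')
j=17 s[j]='b': π[17]=1 (border 'b')
j=18 s[j]='a': k: 1→0; π[18]=0 (border '')
j=19 s[j]='a': π[19]=0 (border '')
j=20 s[j]='a': π[20]=0 (border '')
j=21 s[j]='a': π[21]=0 (border '')
j=22 s[j]='a': π[22]=0 (border '')
j=23 s[j]='a': π[23]=0 (border '')

[0, 1, 0, 1, 2, 3, 4, 0, 0, 1, 2, 2, 2, 2, 3, 4, 0, 1, 0, 0, 0, 0, 0, 0]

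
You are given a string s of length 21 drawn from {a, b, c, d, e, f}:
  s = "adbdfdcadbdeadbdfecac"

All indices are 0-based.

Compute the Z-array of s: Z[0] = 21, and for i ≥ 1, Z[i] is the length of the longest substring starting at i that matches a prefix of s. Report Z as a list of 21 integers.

Z[0]=21
i=1: fresh scan; Z[1]=0
i=2: fresh scan; Z[2]=0
i=3: fresh scan; Z[3]=0
i=4: fresh scan; Z[4]=0
i=5: fresh scan; Z[5]=0
i=6: fresh scan; Z[6]=0
i=7: fresh scan; Z[7]=4 extend→box=[7,11)
i=8: min(r-i=3, Z[1]=0)=0; Z[8]=0
i=9: min(r-i=2, Z[2]=0)=0; Z[9]=0
i=10: min(r-i=1, Z[3]=0)=0; Z[10]=0
i=11: fresh scan; Z[11]=0
i=12: fresh scan; Z[12]=5 extend→box=[12,17)
i=13: min(r-i=4, Z[1]=0)=0; Z[13]=0
i=14: min(r-i=3, Z[2]=0)=0; Z[14]=0
i=15: min(r-i=2, Z[3]=0)=0; Z[15]=0
i=16: min(r-i=1, Z[4]=0)=0; Z[16]=0
i=17: fresh scan; Z[17]=0
i=18: fresh scan; Z[18]=0
i=19: fresh scan; Z[19]=1 extend→box=[19,20)
i=20: fresh scan; Z[20]=0

[21, 0, 0, 0, 0, 0, 0, 4, 0, 0, 0, 0, 5, 0, 0, 0, 0, 0, 0, 1, 0]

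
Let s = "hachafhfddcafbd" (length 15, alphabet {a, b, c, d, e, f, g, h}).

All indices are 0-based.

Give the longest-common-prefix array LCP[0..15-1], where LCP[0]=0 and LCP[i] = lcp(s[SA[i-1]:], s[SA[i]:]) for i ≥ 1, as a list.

[0, 1, 2, 0, 0, 1, 0, 1, 1, 0, 1, 1, 0, 2, 1]

sorted suffixes:
  #0 SA[0]=1  'achafhfddcafbd'
  #1 SA[1]=11  'afbd'
  #2 SA[2]=4  'afhfddcafbd'
  #3 SA[3]=13  'bd'
  #4 SA[4]=10  'cafbd'
  #5 SA[5]=2  'chafhfddcafbd'
  #6 SA[6]=14  'd'
  #7 SA[7]=9  'dcafbd'
  #8 SA[8]=8  'ddcafbd'
  #9 SA[9]=12  'fbd'
  #10 SA[10]=7  'fddcafbd'
  #11 SA[11]=5  'fhfddcafbd'
  #12 SA[12]=0  'hachafhfddcafbd'
  #13 SA[13]=3  'hafhfddcafbd'
  #14 SA[14]=6  'hfddcafbd'

SA = [1, 11, 4, 13, 10, 2, 14, 9, 8, 12, 7, 5, 0, 3, 6]
rank  pair      lcp
   1  s[1:],s[11:]  1  'a'
   2  s[11:],s[4:]  2  'af'
   3  s[4:],s[13:]  0  ''
   4  s[13:],s[10:]  0  ''
   5  s[10:],s[2:]  1  'c'
   6  s[2:],s[14:]  0  ''
   7  s[14:],s[9:]  1  'd'
   8  s[9:],s[8:]  1  'd'
   9  s[8:],s[12:]  0  ''
  10  s[12:],s[7:]  1  'f'
  11  s[7:],s[5:]  1  'f'
  12  s[5:],s[0:]  0  ''
  13  s[0:],s[3:]  2  'ha'
  14  s[3:],s[6:]  1  'h'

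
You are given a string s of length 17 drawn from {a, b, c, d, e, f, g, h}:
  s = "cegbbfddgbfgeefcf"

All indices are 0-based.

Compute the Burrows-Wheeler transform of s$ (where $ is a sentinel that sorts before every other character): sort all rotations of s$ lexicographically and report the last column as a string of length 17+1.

fgbg$ffdgeccebbedf

rank  rotation            last
    0  $cegbbfddgbfgeefcf  f
    1  bbfddgbfgeefcf$ceg  g
    2  bfddgbfgeefcf$cegb  b
    3  bfgeefcf$cegbbfddg  g
    4  cegbbfddgbfgeefcf$  $
    5  cf$cegbbfddgbfgeef  f
    6  ddgbfgeefcf$cegbbf  f
    7  dgbfgeefcf$cegbbfd  d
    8  eefcf$cegbbfddgbfg  g
    9  efcf$cegbbfddgbfge  e
   10  egbbfddgbfgeefcf$c  c
   11  f$cegbbfddgbfgeefc  c
   12  fcf$cegbbfddgbfgee  e
   13  fddgbfgeefcf$cegbb  b
   14  fgeefcf$cegbbfddgb  b
   15  gbbfddgbfgeefcf$ce  e
   16  gbfgeefcf$cegbbfdd  d
   17  geefcf$cegbbfddgbf  f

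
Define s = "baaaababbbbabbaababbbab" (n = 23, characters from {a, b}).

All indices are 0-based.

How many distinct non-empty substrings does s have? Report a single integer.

rank | idx | suffix
   0 |   1 | aaaababbbbabbaababbbab
   1 |   2 | aaababbbbabbaababbbab
   2 |  14 | aababbbab
   3 |   3 | aababbbbabbaababbbab
   4 |  21 | ab
   5 |  15 | ababbbab
   6 |   4 | ababbbbabbaababbbab
   7 |  11 | abbaababbbab
   8 |  17 | abbbab
   9 |   6 | abbbbabbaababbbab
  10 |  22 | b
  11 |   0 | baaaababbbbabbaababbbab
  12 |  13 | baababbbab
  13 |  20 | bab
  14 |  10 | babbaababbbab
  15 |  16 | babbbab
  16 |   5 | babbbbabbaababbbab
  17 |  12 | bbaababbbab
  18 |  19 | bbab
  19 |   9 | bbabbaababbbab
  20 |  18 | bbbab
  21 |   8 | bbbabbaababbbab
  22 |   7 | bbbbabbaababbbab

SA = [1, 2, 14, 3, 21, 15, 4, 11, 17, 6, 22, 0, 13, 20, 10, 16, 5, 12, 19, 9, 18, 8, 7]
rank  pair      lcp
   1  s[1:],s[2:]  3  'aaa'
   2  s[2:],s[14:]  2  'aa'
   3  s[14:],s[3:]  7  'aababbb'
   4  s[3:],s[21:]  1  'a'
   5  s[21:],s[15:]  2  'ab'
   6  s[15:],s[4:]  6  'ababbb'
   7  s[4:],s[11:]  2  'ab'
   8  s[11:],s[17:]  3  'abb'
   9  s[17:],s[6:]  4  'abbb'
  10  s[6:],s[22:]  0  ''
  11  s[22:],s[0:]  1  'b'
  12  s[0:],s[13:]  3  'baa'
  13  s[13:],s[20:]  2  'ba'
  14  s[20:],s[10:]  3  'bab'
  15  s[10:],s[16:]  4  'babb'
  16  s[16:],s[5:]  5  'babbb'
  17  s[5:],s[12:]  1  'b'
  18  s[12:],s[19:]  3  'bba'
  19  s[19:],s[9:]  4  'bbab'
  20  s[9:],s[18:]  2  'bb'
  21  s[18:],s[8:]  5  'bbbab'
  22  s[8:],s[7:]  3  'bbb'

n(n+1)/2 = 23·24/2 = 276
Σ LCP = 0 + 3 + 2 + 7 + 1 + 2 + 6 + 2 + 3 + 4 + 0 + 1 + 3 + 2 + 3 + 4 + 5 + 1 + 3 + 4 + 2 + 5 + 3 = 66
distinct = 276 − 66 = 210

210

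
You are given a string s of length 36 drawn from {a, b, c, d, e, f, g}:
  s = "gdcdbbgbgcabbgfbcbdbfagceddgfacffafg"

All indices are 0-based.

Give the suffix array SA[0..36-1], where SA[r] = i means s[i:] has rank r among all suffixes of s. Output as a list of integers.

[10, 29, 33, 21, 4, 11, 15, 17, 19, 5, 7, 12, 9, 16, 2, 23, 30, 3, 18, 1, 25, 26, 24, 28, 32, 20, 14, 31, 34, 35, 6, 8, 22, 0, 27, 13]

rank | idx | suffix
   0 |  10 | abbgfbcbdbfagceddgfacffafg
   1 |  29 | acffafg
   2 |  33 | afg
   3 |  21 | agceddgfacffafg
   4 |   4 | bbgbgcabbgfbcbdbfagceddgfacffafg
   5 |  11 | bbgfbcbdbfagceddgfacffafg
   6 |  15 | bcbdbfagceddgfacffafg
   7 |  17 | bdbfagceddgfacffafg
   8 |  19 | bfagceddgfacffafg
   9 |   5 | bgbgcabbgfbcbdbfagceddgfacffafg
  10 |   7 | bgcabbgfbcbdbfagceddgfacffafg
  11 |  12 | bgfbcbdbfagceddgfacffafg
  12 |   9 | cabbgfbcbdbfagceddgfacffafg
  13 |  16 | cbdbfagceddgfacffafg
  14 |   2 | cdbbgbgcabbgfbcbdbfagceddgfacffafg
  15 |  23 | ceddgfacffafg
  16 |  30 | cffafg
  17 |   3 | dbbgbgcabbgfbcbdbfagceddgfacffafg
  18 |  18 | dbfagceddgfacffafg
  19 |   1 | dcdbbgbgcabbgfbcbdbfagceddgfacffafg
  20 |  25 | ddgfacffafg
  21 |  26 | dgfacffafg
  22 |  24 | eddgfacffafg
  23 |  28 | facffafg
  24 |  32 | fafg
  25 |  20 | fagceddgfacffafg
  26 |  14 | fbcbdbfagceddgfacffafg
  27 |  31 | ffafg
  28 |  34 | fg
  29 |  35 | g
  30 |   6 | gbgcabbgfbcbdbfagceddgfacffafg
  31 |   8 | gcabbgfbcbdbfagceddgfacffafg
  32 |  22 | gceddgfacffafg
  33 |   0 | gdcdbbgbgcabbgfbcbdbfagceddgfacffafg
  34 |  27 | gfacffafg
  35 |  13 | gfbcbdbfagceddgfacffafg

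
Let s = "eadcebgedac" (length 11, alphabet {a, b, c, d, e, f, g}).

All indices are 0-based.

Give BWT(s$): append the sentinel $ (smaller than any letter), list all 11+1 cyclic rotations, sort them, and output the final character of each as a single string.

rank  rotation      last
    0  $eadcebgedac  c
    1  ac$eadcebged  d
    2  adcebgedac$e  e
    3  bgedac$eadce  e
    4  c$eadcebgeda  a
    5  cebgedac$ead  d
    6  dac$eadcebge  e
    7  dcebgedac$ea  a
    8  eadcebgedac$  $
    9  ebgedac$eadc  c
   10  edac$eadcebg  g
   11  gedac$eadceb  b

cdeeadea$cgb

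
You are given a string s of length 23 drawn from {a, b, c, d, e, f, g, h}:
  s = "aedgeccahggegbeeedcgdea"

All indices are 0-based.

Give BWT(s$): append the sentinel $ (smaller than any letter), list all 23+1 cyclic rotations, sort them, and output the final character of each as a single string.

ae$cgcedegedgeaebgecdgha

rank  rotation                  last
    0  $aedgeccahggegbeeedcgdea  a
    1  a$aedgeccahggegbeeedcgde  e
    2  aedgeccahggegbeeedcgdea$  $
    3  ahggegbeeedcgdea$aedgecc  c
    4  beeedcgdea$aedgeccahggeg  g
    5  cahggegbeeedcgdea$aedgec  c
    6  ccahggegbeeedcgdea$aedge  e
    7  cgdea$aedgeccahggegbeeed  d
    8  dcgdea$aedgeccahggegbeee  e
    9  dea$aedgeccahggegbeeedcg  g
   10  dgeccahggegbeeedcgdea$ae  e
   11  ea$aedgeccahggegbeeedcgd  d
   12  eccahggegbeeedcgdea$aedg  g
   13  edcgdea$aedgeccahggegbee  e
   14  edgeccahggegbeeedcgdea$a  a
   15  eedcgdea$aedgeccahggegbe  e
   16  eeedcgdea$aedgeccahggegb  b
   17  egbeeedcgdea$aedgeccahgg  g
   18  gbeeedcgdea$aedgeccahgge  e
   19  gdea$aedgeccahggegbeeedc  c
   20  geccahggegbeeedcgdea$aed  d
   21  gegbeeedcgdea$aedgeccahg  g
   22  ggegbeeedcgdea$aedgeccah  h
   23  hggegbeeedcgdea$aedgecca  a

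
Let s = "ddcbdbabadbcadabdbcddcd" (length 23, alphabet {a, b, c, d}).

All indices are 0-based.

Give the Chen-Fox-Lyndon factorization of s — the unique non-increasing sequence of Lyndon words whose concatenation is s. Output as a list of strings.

emit factor 1: 'd' (i=0, period=1)
emit factor 2: 'd' (i=1, period=1)
emit factor 3: 'c' (i=2, period=1)
emit factor 4: 'bd' (i=3, period=2)
emit factor 5: 'b' (i=5, period=1)
emit factor 6: 'abadbcadabdbcddcd' (i=6, period=17)

["d", "d", "c", "bd", "b", "abadbcadabdbcddcd"]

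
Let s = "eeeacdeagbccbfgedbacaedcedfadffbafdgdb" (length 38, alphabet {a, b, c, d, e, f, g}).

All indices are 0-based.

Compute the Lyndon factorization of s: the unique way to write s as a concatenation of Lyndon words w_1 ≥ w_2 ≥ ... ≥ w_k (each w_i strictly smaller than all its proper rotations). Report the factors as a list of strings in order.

["e", "e", "e", "acdeagbccbfgedb", "acaedcedfadffbafdgdb"]

emit factor 1: 'e' (i=0, period=1)
emit factor 2: 'e' (i=1, period=1)
emit factor 3: 'e' (i=2, period=1)
emit factor 4: 'acdeagbccbfgedb' (i=3, period=15)
emit factor 5: 'acaedcedfadffbafdgdb' (i=18, period=20)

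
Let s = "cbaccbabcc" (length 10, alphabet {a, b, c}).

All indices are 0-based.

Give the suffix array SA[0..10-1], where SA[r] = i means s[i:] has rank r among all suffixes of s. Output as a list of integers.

rank | idx | suffix
   0 |   6 | abcc
   1 |   2 | accbabcc
   2 |   5 | babcc
   3 |   1 | baccbabcc
   4 |   7 | bcc
   5 |   9 | c
   6 |   4 | cbabcc
   7 |   0 | cbaccbabcc
   8 |   8 | cc
   9 |   3 | ccbabcc

[6, 2, 5, 1, 7, 9, 4, 0, 8, 3]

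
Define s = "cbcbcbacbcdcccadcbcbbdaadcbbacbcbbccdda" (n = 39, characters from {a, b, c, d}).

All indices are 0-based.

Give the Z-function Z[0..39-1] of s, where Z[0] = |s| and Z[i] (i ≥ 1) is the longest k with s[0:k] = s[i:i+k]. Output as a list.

Z[0]=39
i=1: i≥r, start 0; Z[1]=0
i=2: i≥r, start 0; Z[2]=4 extend→box=[2,6)
i=3: min(r-i=3, Z[1]=0)=0; Z[3]=0
i=4: min(r-i=2, Z[2]=4)=2; Z[4]=2
i=5: min(r-i=1, Z[3]=0)=0; Z[5]=0
i=6: i≥r, start 0; Z[6]=0
i=7: i≥r, start 0; Z[7]=3 extend→box=[7,10)
i=8: min(r-i=2, Z[1]=0)=0; Z[8]=0
i=9: min(r-i=1, Z[2]=4)=1; Z[9]=1
i=10: i≥r, start 0; Z[10]=0
i=11: i≥r, start 0; Z[11]=1 extend→box=[11,12)
i=12: i≥r, start 0; Z[12]=1 extend→box=[12,13)
i=13: i≥r, start 0; Z[13]=1 extend→box=[13,14)
i=14: i≥r, start 0; Z[14]=0
i=15: i≥r, start 0; Z[15]=0
i=16: i≥r, start 0; Z[16]=4 extend→box=[16,20)
i=17: min(r-i=3, Z[1]=0)=0; Z[17]=0
i=18: min(r-i=2, Z[2]=4)=2; Z[18]=2
i=19: min(r-i=1, Z[3]=0)=0; Z[19]=0
i=20: i≥r, start 0; Z[20]=0
i=21: i≥r, start 0; Z[21]=0
i=22: i≥r, start 0; Z[22]=0
i=23: i≥r, start 0; Z[23]=0
i=24: i≥r, start 0; Z[24]=0
i=25: i≥r, start 0; Z[25]=2 extend→box=[25,27)
i=26: min(r-i=1, Z[1]=0)=0; Z[26]=0
i=27: i≥r, start 0; Z[27]=0
i=28: i≥r, start 0; Z[28]=0
i=29: i≥r, start 0; Z[29]=4 extend→box=[29,33)
i=30: min(r-i=3, Z[1]=0)=0; Z[30]=0
i=31: min(r-i=2, Z[2]=4)=2; Z[31]=2
i=32: min(r-i=1, Z[3]=0)=0; Z[32]=0
i=33: i≥r, start 0; Z[33]=0
i=34: i≥r, start 0; Z[34]=1 extend→box=[34,35)
i=35: i≥r, start 0; Z[35]=1 extend→box=[35,36)
i=36: i≥r, start 0; Z[36]=0
i=37: i≥r, start 0; Z[37]=0
i=38: i≥r, start 0; Z[38]=0

[39, 0, 4, 0, 2, 0, 0, 3, 0, 1, 0, 1, 1, 1, 0, 0, 4, 0, 2, 0, 0, 0, 0, 0, 0, 2, 0, 0, 0, 4, 0, 2, 0, 0, 1, 1, 0, 0, 0]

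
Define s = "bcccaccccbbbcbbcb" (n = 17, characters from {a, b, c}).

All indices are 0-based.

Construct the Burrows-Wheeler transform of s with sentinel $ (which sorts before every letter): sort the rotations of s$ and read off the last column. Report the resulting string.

bccccbbb$cbcbccbca

rank  rotation            last
    0  $bcccaccccbbbcbbcb  b
    1  accccbbbcbbcb$bccc  c
    2  b$bcccaccccbbbcbbc  c
    3  bbbcbbcb$bcccacccc  c
    4  bbcb$bcccaccccbbbc  c
    5  bbcbbcb$bcccaccccb  b
    6  bcb$bcccaccccbbbcb  b
    7  bcbbcb$bcccaccccbb  b
    8  bcccaccccbbbcbbcb$  $
    9  caccccbbbcbbcb$bcc  c
   10  cb$bcccaccccbbbcbb  b
   11  cbbbcbbcb$bcccaccc  c
   12  cbbcb$bcccaccccbbb  b
   13  ccaccccbbbcbbcb$bc  c
   14  ccbbbcbbcb$bcccacc  c
   15  cccaccccbbbcbbcb$b  b
   16  cccbbbcbbcb$bcccac  c
   17  ccccbbbcbbcb$bccca  a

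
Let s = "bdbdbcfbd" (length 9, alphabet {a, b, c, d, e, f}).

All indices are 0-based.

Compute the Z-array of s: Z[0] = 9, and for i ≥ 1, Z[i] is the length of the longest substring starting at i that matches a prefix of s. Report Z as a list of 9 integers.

[9, 0, 3, 0, 1, 0, 0, 2, 0]

Z[0]=9
i=1: fresh scan; Z[1]=0
i=2: fresh scan; Z[2]=3 extend→box=[2,5)
i=3: min(r-i=2, Z[1]=0)=0; Z[3]=0
i=4: min(r-i=1, Z[2]=3)=1; Z[4]=1
i=5: fresh scan; Z[5]=0
i=6: fresh scan; Z[6]=0
i=7: fresh scan; Z[7]=2 extend→box=[7,9)
i=8: min(r-i=1, Z[1]=0)=0; Z[8]=0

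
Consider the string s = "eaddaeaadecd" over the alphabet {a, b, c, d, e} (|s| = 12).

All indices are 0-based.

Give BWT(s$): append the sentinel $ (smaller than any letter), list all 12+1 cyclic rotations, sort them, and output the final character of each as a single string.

rank  rotation       last
    0  $eaddaeaadecd  d
    1  aadecd$eaddae  e
    2  addaeaadecd$e  e
    3  adecd$eaddaea  a
    4  aeaadecd$eadd  d
    5  cd$eaddaeaade  e
    6  d$eaddaeaadec  c
    7  daeaadecd$ead  d
    8  ddaeaadecd$ea  a
    9  decd$eaddaeaa  a
   10  eaadecd$eadda  a
   11  eaddaeaadecd$  $
   12  ecd$eaddaeaad  d

deeadecdaaa$d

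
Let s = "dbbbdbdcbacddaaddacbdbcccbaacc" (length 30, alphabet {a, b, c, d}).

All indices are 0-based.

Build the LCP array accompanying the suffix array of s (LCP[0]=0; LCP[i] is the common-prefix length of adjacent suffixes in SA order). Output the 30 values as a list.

sorted suffixes:
  #0 SA[0]=26  'aacc'
  #1 SA[1]=13  'aaddacbdbcccbaacc'
  #2 SA[2]=17  'acbdbcccbaacc'
  #3 SA[3]=27  'acc'
  #4 SA[4]=9  'acddaaddacbdbcccbaacc'
  #5 SA[5]=14  'addacbdbcccbaacc'
  #6 SA[6]=25  'baacc'
  #7 SA[7]=8  'bacddaaddacbdbcccbaacc'
  #8 SA[8]=1  'bbbdbdcbacddaaddacbdbcccbaacc'
  #9 SA[9]=2  'bbdbdcbacddaaddacbdbcccbaacc'
  #10 SA[10]=21  'bcccbaacc'
  #11 SA[11]=19  'bdbcccbaacc'
  #12 SA[12]=3  'bdbdcbacddaaddacbdbcccbaacc'
  #13 SA[13]=5  'bdcbacddaaddacbdbcccbaacc'
  #14 SA[14]=29  'c'
  #15 SA[15]=24  'cbaacc'
  #16 SA[16]=7  'cbacddaaddacbdbcccbaacc'
  #17 SA[17]=18  'cbdbcccbaacc'
  #18 SA[18]=28  'cc'
  #19 SA[19]=23  'ccbaacc'
  #20 SA[20]=22  'cccbaacc'
  #21 SA[21]=10  'cddaaddacbdbcccbaacc'
  #22 SA[22]=12  'daaddacbdbcccbaacc'
  #23 SA[23]=16  'dacbdbcccbaacc'
  #24 SA[24]=0  'dbbbdbdcbacddaaddacbdbcccbaacc'
  #25 SA[25]=20  'dbcccbaacc'
  #26 SA[26]=4  'dbdcbacddaaddacbdbcccbaacc'
  #27 SA[27]=6  'dcbacddaaddacbdbcccbaacc'
  #28 SA[28]=11  'ddaaddacbdbcccbaacc'
  #29 SA[29]=15  'ddacbdbcccbaacc'

SA = [26, 13, 17, 27, 9, 14, 25, 8, 1, 2, 21, 19, 3, 5, 29, 24, 7, 18, 28, 23, 22, 10, 12, 16, 0, 20, 4, 6, 11, 15]
i: (SA[i-1],SA[i]) lcp shared
  1: (26,13) 2 'aa'
  2: (13,17) 1 'a'
  3: (17,27) 2 'ac'
  4: (27,9) 2 'ac'
  5: (9,14) 1 'a'
  6: (14,25) 0 ''
  7: (25,8) 2 'ba'
  8: (8,1) 1 'b'
  9: (1,2) 2 'bb'
  10: (2,21) 1 'b'
  11: (21,19) 1 'b'
  12: (19,3) 3 'bdb'
  13: (3,5) 2 'bd'
  14: (5,29) 0 ''
  15: (29,24) 1 'c'
  16: (24,7) 3 'cba'
  17: (7,18) 2 'cb'
  18: (18,28) 1 'c'
  19: (28,23) 2 'cc'
  20: (23,22) 2 'cc'
  21: (22,10) 1 'c'
  22: (10,12) 0 ''
  23: (12,16) 2 'da'
  24: (16,0) 1 'd'
  25: (0,20) 2 'db'
  26: (20,4) 2 'db'
  27: (4,6) 1 'd'
  28: (6,11) 1 'd'
  29: (11,15) 3 'dda'

[0, 2, 1, 2, 2, 1, 0, 2, 1, 2, 1, 1, 3, 2, 0, 1, 3, 2, 1, 2, 2, 1, 0, 2, 1, 2, 2, 1, 1, 3]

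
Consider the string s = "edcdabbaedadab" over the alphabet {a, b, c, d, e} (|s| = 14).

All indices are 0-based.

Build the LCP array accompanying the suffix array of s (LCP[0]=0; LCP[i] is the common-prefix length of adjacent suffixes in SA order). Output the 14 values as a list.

[0, 2, 1, 1, 0, 1, 1, 0, 0, 3, 2, 1, 0, 2]

sorted suffixes:
  #0 SA[0]=12  'ab'
  #1 SA[1]=4  'abbaedadab'
  #2 SA[2]=10  'adab'
  #3 SA[3]=7  'aedadab'
  #4 SA[4]=13  'b'
  #5 SA[5]=6  'baedadab'
  #6 SA[6]=5  'bbaedadab'
  #7 SA[7]=2  'cdabbaedadab'
  #8 SA[8]=11  'dab'
  #9 SA[9]=3  'dabbaedadab'
  #10 SA[10]=9  'dadab'
  #11 SA[11]=1  'dcdabbaedadab'
  #12 SA[12]=8  'edadab'
  #13 SA[13]=0  'edcdabbaedadab'

SA = [12, 4, 10, 7, 13, 6, 5, 2, 11, 3, 9, 1, 8, 0]
[i] adj suffixes → lcp
  [1] 12/4 → 2 ('ab')
  [2] 4/10 → 1 ('a')
  [3] 10/7 → 1 ('a')
  [4] 7/13 → 0 ('')
  [5] 13/6 → 1 ('b')
  [6] 6/5 → 1 ('b')
  [7] 5/2 → 0 ('')
  [8] 2/11 → 0 ('')
  [9] 11/3 → 3 ('dab')
  [10] 3/9 → 2 ('da')
  [11] 9/1 → 1 ('d')
  [12] 1/8 → 0 ('')
  [13] 8/0 → 2 ('ed')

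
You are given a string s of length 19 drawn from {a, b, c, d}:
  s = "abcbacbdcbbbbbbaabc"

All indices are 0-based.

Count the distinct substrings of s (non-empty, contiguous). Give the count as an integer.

rank | idx | suffix
   0 |  15 | aabc
   1 |  16 | abc
   2 |   0 | abcbacbdcbbbbbbaabc
   3 |   4 | acbdcbbbbbbaabc
   4 |  14 | baabc
   5 |   3 | bacbdcbbbbbbaabc
   6 |  13 | bbaabc
   7 |  12 | bbbaabc
   8 |  11 | bbbbaabc
   9 |  10 | bbbbbaabc
  10 |   9 | bbbbbbaabc
  11 |  17 | bc
  12 |   1 | bcbacbdcbbbbbbaabc
  13 |   6 | bdcbbbbbbaabc
  14 |  18 | c
  15 |   2 | cbacbdcbbbbbbaabc
  16 |   8 | cbbbbbbaabc
  17 |   5 | cbdcbbbbbbaabc
  18 |   7 | dcbbbbbbaabc

SA = [15, 16, 0, 4, 14, 3, 13, 12, 11, 10, 9, 17, 1, 6, 18, 2, 8, 5, 7]
i: (SA[i-1],SA[i]) lcp shared
  1: (15,16) 1 'a'
  2: (16,0) 3 'abc'
  3: (0,4) 1 'a'
  4: (4,14) 0 ''
  5: (14,3) 2 'ba'
  6: (3,13) 1 'b'
  7: (13,12) 2 'bb'
  8: (12,11) 3 'bbb'
  9: (11,10) 4 'bbbb'
  10: (10,9) 5 'bbbbb'
  11: (9,17) 1 'b'
  12: (17,1) 2 'bc'
  13: (1,6) 1 'b'
  14: (6,18) 0 ''
  15: (18,2) 1 'c'
  16: (2,8) 2 'cb'
  17: (8,5) 2 'cb'
  18: (5,7) 0 ''

n(n+1)/2 = 19·20/2 = 190
Σ LCP = 0 + 1 + 3 + 1 + 0 + 2 + 1 + 2 + 3 + 4 + 5 + 1 + 2 + 1 + 0 + 1 + 2 + 2 + 0 = 31
distinct = 190 − 31 = 159

159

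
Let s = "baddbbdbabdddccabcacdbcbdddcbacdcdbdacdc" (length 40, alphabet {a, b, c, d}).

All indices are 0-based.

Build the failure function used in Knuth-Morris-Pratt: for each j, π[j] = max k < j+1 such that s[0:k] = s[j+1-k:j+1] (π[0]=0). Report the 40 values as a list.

π[0] = 0
j=1 s[j]='a': π[1]=0 (border '')
j=2 s[j]='d': π[2]=0 (border '')
j=3 s[j]='d': π[3]=0 (border '')
j=4 s[j]='b': π[4]=1 (border 'b')
j=5 s[j]='b': k: 1→0; π[5]=1 (border 'b')
j=6 s[j]='d': k: 1→0; π[6]=0 (border '')
j=7 s[j]='b': π[7]=1 (border 'b')
j=8 s[j]='a': π[8]=2 (border 'ba')
j=9 s[j]='b': k: 2→0; π[9]=1 (border 'b')
j=10 s[j]='d': k: 1→0; π[10]=0 (border '')
j=11 s[j]='d': π[11]=0 (border '')
j=12 s[j]='d': π[12]=0 (border '')
j=13 s[j]='c': π[13]=0 (border '')
j=14 s[j]='c': π[14]=0 (border '')
j=15 s[j]='a': π[15]=0 (border '')
j=16 s[j]='b': π[16]=1 (border 'b')
j=17 s[j]='c': k: 1→0; π[17]=0 (border '')
j=18 s[j]='a': π[18]=0 (border '')
j=19 s[j]='c': π[19]=0 (border '')
j=20 s[j]='d': π[20]=0 (border '')
j=21 s[j]='b': π[21]=1 (border 'b')
j=22 s[j]='c': k: 1→0; π[22]=0 (border '')
j=23 s[j]='b': π[23]=1 (border 'b')
j=24 s[j]='d': k: 1→0; π[24]=0 (border '')
j=25 s[j]='d': π[25]=0 (border '')
j=26 s[j]='d': π[26]=0 (border '')
j=27 s[j]='c': π[27]=0 (border '')
j=28 s[j]='b': π[28]=1 (border 'b')
j=29 s[j]='a': π[29]=2 (border 'ba')
j=30 s[j]='c': k: 2→0; π[30]=0 (border '')
j=31 s[j]='d': π[31]=0 (border '')
j=32 s[j]='c': π[32]=0 (border '')
j=33 s[j]='d': π[33]=0 (border '')
j=34 s[j]='b': π[34]=1 (border 'b')
j=35 s[j]='d': k: 1→0; π[35]=0 (border '')
j=36 s[j]='a': π[36]=0 (border '')
j=37 s[j]='c': π[37]=0 (border '')
j=38 s[j]='d': π[38]=0 (border '')
j=39 s[j]='c': π[39]=0 (border '')

[0, 0, 0, 0, 1, 1, 0, 1, 2, 1, 0, 0, 0, 0, 0, 0, 1, 0, 0, 0, 0, 1, 0, 1, 0, 0, 0, 0, 1, 2, 0, 0, 0, 0, 1, 0, 0, 0, 0, 0]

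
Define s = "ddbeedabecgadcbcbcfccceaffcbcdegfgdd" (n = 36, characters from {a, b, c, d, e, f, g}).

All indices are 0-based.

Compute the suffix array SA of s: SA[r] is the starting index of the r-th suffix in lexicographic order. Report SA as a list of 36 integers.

sorted suffixes:
  #0 SA[0]=6  'abecgadcbcbcfccceaffcbcdegfgdd'
  #1 SA[1]=11  'adcbcbcfccceaffcbcdegfgdd'
  #2 SA[2]=23  'affcbcdegfgdd'
  #3 SA[3]=14  'bcbcfccceaffcbcdegfgdd'
  #4 SA[4]=27  'bcdegfgdd'
  #5 SA[5]=16  'bcfccceaffcbcdegfgdd'
  #6 SA[6]=7  'becgadcbcbcfccceaffcbcdegfgdd'
  #7 SA[7]=2  'beedabecgadcbcbcfccceaffcbcdegfgdd'
  #8 SA[8]=13  'cbcbcfccceaffcbcdegfgdd'
  #9 SA[9]=26  'cbcdegfgdd'
  #10 SA[10]=15  'cbcfccceaffcbcdegfgdd'
  #11 SA[11]=19  'ccceaffcbcdegfgdd'
  #12 SA[12]=20  'cceaffcbcdegfgdd'
  #13 SA[13]=28  'cdegfgdd'
  #14 SA[14]=21  'ceaffcbcdegfgdd'
  #15 SA[15]=17  'cfccceaffcbcdegfgdd'
  #16 SA[16]=9  'cgadcbcbcfccceaffcbcdegfgdd'
  #17 SA[17]=35  'd'
  #18 SA[18]=5  'dabecgadcbcbcfccceaffcbcdegfgdd'
  #19 SA[19]=1  'dbeedabecgadcbcbcfccceaffcbcdegfgdd'
  #20 SA[20]=12  'dcbcbcfccceaffcbcdegfgdd'
  #21 SA[21]=34  'dd'
  #22 SA[22]=0  'ddbeedabecgadcbcbcfccceaffcbcdegfgdd'
  #23 SA[23]=29  'degfgdd'
  #24 SA[24]=22  'eaffcbcdegfgdd'
  #25 SA[25]=8  'ecgadcbcbcfccceaffcbcdegfgdd'
  #26 SA[26]=4  'edabecgadcbcbcfccceaffcbcdegfgdd'
  #27 SA[27]=3  'eedabecgadcbcbcfccceaffcbcdegfgdd'
  #28 SA[28]=30  'egfgdd'
  #29 SA[29]=25  'fcbcdegfgdd'
  #30 SA[30]=18  'fccceaffcbcdegfgdd'
  #31 SA[31]=24  'ffcbcdegfgdd'
  #32 SA[32]=32  'fgdd'
  #33 SA[33]=10  'gadcbcbcfccceaffcbcdegfgdd'
  #34 SA[34]=33  'gdd'
  #35 SA[35]=31  'gfgdd'

[6, 11, 23, 14, 27, 16, 7, 2, 13, 26, 15, 19, 20, 28, 21, 17, 9, 35, 5, 1, 12, 34, 0, 29, 22, 8, 4, 3, 30, 25, 18, 24, 32, 10, 33, 31]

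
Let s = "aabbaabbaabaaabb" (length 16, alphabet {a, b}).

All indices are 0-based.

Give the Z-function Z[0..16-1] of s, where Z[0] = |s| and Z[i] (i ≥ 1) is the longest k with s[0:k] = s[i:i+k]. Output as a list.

[16, 1, 0, 0, 7, 1, 0, 0, 3, 1, 0, 2, 4, 1, 0, 0]

Z[0]=16
i=1: fresh scan; Z[1]=1 grow→box=[1,2)
i=2: fresh scan; Z[2]=0
i=3: fresh scan; Z[3]=0
i=4: fresh scan; Z[4]=7 grow→box=[4,11)
i=5: min(r-i=6, Z[1]=1)=1; Z[5]=1
i=6: min(r-i=5, Z[2]=0)=0; Z[6]=0
i=7: min(r-i=4, Z[3]=0)=0; Z[7]=0
i=8: min(r-i=3, Z[4]=7)=3; Z[8]=3
i=9: min(r-i=2, Z[5]=1)=1; Z[9]=1
i=10: min(r-i=1, Z[6]=0)=0; Z[10]=0
i=11: fresh scan; Z[11]=2 grow→box=[11,13)
i=12: min(r-i=1, Z[1]=1)=1; Z[12]=4 grow→box=[12,16)
i=13: min(r-i=3, Z[1]=1)=1; Z[13]=1
i=14: min(r-i=2, Z[2]=0)=0; Z[14]=0
i=15: min(r-i=1, Z[3]=0)=0; Z[15]=0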